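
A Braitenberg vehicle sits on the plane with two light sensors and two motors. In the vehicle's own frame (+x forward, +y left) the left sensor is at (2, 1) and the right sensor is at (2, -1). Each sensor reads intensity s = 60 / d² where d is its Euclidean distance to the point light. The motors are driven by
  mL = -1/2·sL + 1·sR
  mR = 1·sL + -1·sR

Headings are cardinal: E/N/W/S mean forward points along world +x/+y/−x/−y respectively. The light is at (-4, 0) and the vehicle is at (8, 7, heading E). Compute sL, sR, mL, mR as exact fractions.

3/13 15/58 54/377 -21/754

left sensor world pos  = (10, 8); dL² = 260
right sensor world pos = (10, 6); dR² = 232
sL = 60/260 = 3/13
sR = 60/232 = 15/58
mL = -1/2·sL + 1·sR = 54/377
mR = 1·sL + -1·sR = -21/754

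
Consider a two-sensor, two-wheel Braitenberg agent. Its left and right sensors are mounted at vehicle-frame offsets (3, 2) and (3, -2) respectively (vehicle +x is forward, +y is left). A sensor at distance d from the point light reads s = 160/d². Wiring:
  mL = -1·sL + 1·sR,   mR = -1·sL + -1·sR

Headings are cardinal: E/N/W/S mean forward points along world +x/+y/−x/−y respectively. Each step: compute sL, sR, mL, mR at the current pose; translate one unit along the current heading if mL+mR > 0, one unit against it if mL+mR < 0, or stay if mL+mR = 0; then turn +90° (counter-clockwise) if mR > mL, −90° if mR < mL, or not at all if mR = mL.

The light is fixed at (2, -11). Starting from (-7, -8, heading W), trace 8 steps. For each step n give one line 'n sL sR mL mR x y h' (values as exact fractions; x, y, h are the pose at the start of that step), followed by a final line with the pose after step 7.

0 32/29 160/169 -768/4901 -10048/4901 -7 -8 W
1 20/17 20/9 160/153 -520/153 -6 -8 N
2 160/41 32/5 512/205 -2112/205 -6 -9 E
3 16/5 80/61 -576/305 -1376/305 -7 -9 S
4 32/29 160/169 -768/4901 -10048/4901 -7 -8 W
5 20/17 20/9 160/153 -520/153 -6 -8 N
6 160/41 32/5 512/205 -2112/205 -6 -9 E
7 16/5 80/61 -576/305 -1376/305 -7 -9 S
final -7 -8 W

n=0: pose=(-7,-8,W); sL=32/29, sR=160/169; mL=-768/4901, mR=-10048/4901; mL+mR=-64/29 → advance -1; mR−mL=-320/169 → turn -1·90°
n=1: pose=(-6,-8,N); sL=20/17, sR=20/9; mL=160/153, mR=-520/153; mL+mR=-40/17 → advance -1; mR−mL=-40/9 → turn -1·90°
n=2: pose=(-6,-9,E); sL=160/41, sR=32/5; mL=512/205, mR=-2112/205; mL+mR=-320/41 → advance -1; mR−mL=-64/5 → turn -1·90°
n=3: pose=(-7,-9,S); sL=16/5, sR=80/61; mL=-576/305, mR=-1376/305; mL+mR=-32/5 → advance -1; mR−mL=-160/61 → turn -1·90°
n=4: pose=(-7,-8,W); sL=32/29, sR=160/169; mL=-768/4901, mR=-10048/4901; mL+mR=-64/29 → advance -1; mR−mL=-320/169 → turn -1·90°
n=5: pose=(-6,-8,N); sL=20/17, sR=20/9; mL=160/153, mR=-520/153; mL+mR=-40/17 → advance -1; mR−mL=-40/9 → turn -1·90°
n=6: pose=(-6,-9,E); sL=160/41, sR=32/5; mL=512/205, mR=-2112/205; mL+mR=-320/41 → advance -1; mR−mL=-64/5 → turn -1·90°
n=7: pose=(-7,-9,S); sL=16/5, sR=80/61; mL=-576/305, mR=-1376/305; mL+mR=-32/5 → advance -1; mR−mL=-160/61 → turn -1·90°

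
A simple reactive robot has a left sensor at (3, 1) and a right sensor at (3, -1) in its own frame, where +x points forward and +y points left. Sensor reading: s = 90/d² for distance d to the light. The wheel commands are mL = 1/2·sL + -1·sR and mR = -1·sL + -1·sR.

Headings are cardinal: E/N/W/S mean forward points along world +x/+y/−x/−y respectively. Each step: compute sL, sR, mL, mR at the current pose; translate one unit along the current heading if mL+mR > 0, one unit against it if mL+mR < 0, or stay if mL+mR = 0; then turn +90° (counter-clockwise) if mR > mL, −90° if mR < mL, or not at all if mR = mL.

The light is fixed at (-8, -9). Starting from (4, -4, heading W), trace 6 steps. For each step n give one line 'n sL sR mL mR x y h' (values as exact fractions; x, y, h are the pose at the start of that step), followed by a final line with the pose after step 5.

n=0: pose=(4,-4,W); sL=90/97, sR=10/13; mL=-385/1261, mR=-2140/1261; mL+mR=-2525/1261 → advance -1; mR−mL=-135/97 → turn -1·90°
n=1: pose=(5,-4,N); sL=45/104, sR=9/26; mL=-27/208, mR=-81/104; mL+mR=-189/208 → advance -1; mR−mL=-135/208 → turn -1·90°
n=2: pose=(5,-5,E); sL=90/281, sR=18/53; mL=-2673/14893, mR=-9828/14893; mL+mR=-12501/14893 → advance -1; mR−mL=-135/281 → turn -1·90°
n=3: pose=(4,-5,S); sL=9/17, sR=45/61; mL=-981/2074, mR=-1314/1037; mL+mR=-3609/2074 → advance -1; mR−mL=-27/34 → turn -1·90°
n=4: pose=(4,-4,W); sL=90/97, sR=10/13; mL=-385/1261, mR=-2140/1261; mL+mR=-2525/1261 → advance -1; mR−mL=-135/97 → turn -1·90°
n=5: pose=(5,-4,N); sL=45/104, sR=9/26; mL=-27/208, mR=-81/104; mL+mR=-189/208 → advance -1; mR−mL=-135/208 → turn -1·90°

0 90/97 10/13 -385/1261 -2140/1261 4 -4 W
1 45/104 9/26 -27/208 -81/104 5 -4 N
2 90/281 18/53 -2673/14893 -9828/14893 5 -5 E
3 9/17 45/61 -981/2074 -1314/1037 4 -5 S
4 90/97 10/13 -385/1261 -2140/1261 4 -4 W
5 45/104 9/26 -27/208 -81/104 5 -4 N
final 5 -5 E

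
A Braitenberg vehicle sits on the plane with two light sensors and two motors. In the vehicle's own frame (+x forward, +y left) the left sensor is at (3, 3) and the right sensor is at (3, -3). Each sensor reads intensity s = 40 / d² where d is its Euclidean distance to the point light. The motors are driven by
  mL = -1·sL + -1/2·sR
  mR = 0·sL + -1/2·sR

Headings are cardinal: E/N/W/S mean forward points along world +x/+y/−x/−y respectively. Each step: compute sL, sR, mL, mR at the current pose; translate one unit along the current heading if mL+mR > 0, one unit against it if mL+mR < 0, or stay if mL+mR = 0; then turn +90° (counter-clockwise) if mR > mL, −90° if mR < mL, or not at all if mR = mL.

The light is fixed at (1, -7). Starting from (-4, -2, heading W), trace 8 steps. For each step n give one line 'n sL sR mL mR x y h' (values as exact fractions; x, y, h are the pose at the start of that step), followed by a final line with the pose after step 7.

n=0: pose=(-4,-2,W); sL=10/17, sR=5/16; mL=-405/544, mR=-5/32; mL+mR=-245/272 → advance -1; mR−mL=10/17 → turn +1·90°
n=1: pose=(-3,-2,S); sL=8, sR=40/53; mL=-444/53, mR=-20/53; mL+mR=-464/53 → advance -1; mR−mL=8 → turn +1·90°
n=2: pose=(-3,-1,E); sL=20/41, sR=4; mL=-102/41, mR=-2; mL+mR=-184/41 → advance -1; mR−mL=20/41 → turn +1·90°
n=3: pose=(-4,-1,N); sL=8/29, sR=8/17; mL=-252/493, mR=-4/17; mL+mR=-368/493 → advance -1; mR−mL=8/29 → turn +1·90°
n=4: pose=(-4,-2,W); sL=10/17, sR=5/16; mL=-405/544, mR=-5/32; mL+mR=-245/272 → advance -1; mR−mL=10/17 → turn +1·90°
n=5: pose=(-3,-2,S); sL=8, sR=40/53; mL=-444/53, mR=-20/53; mL+mR=-464/53 → advance -1; mR−mL=8 → turn +1·90°
n=6: pose=(-3,-1,E); sL=20/41, sR=4; mL=-102/41, mR=-2; mL+mR=-184/41 → advance -1; mR−mL=20/41 → turn +1·90°
n=7: pose=(-4,-1,N); sL=8/29, sR=8/17; mL=-252/493, mR=-4/17; mL+mR=-368/493 → advance -1; mR−mL=8/29 → turn +1·90°

0 10/17 5/16 -405/544 -5/32 -4 -2 W
1 8 40/53 -444/53 -20/53 -3 -2 S
2 20/41 4 -102/41 -2 -3 -1 E
3 8/29 8/17 -252/493 -4/17 -4 -1 N
4 10/17 5/16 -405/544 -5/32 -4 -2 W
5 8 40/53 -444/53 -20/53 -3 -2 S
6 20/41 4 -102/41 -2 -3 -1 E
7 8/29 8/17 -252/493 -4/17 -4 -1 N
final -4 -2 W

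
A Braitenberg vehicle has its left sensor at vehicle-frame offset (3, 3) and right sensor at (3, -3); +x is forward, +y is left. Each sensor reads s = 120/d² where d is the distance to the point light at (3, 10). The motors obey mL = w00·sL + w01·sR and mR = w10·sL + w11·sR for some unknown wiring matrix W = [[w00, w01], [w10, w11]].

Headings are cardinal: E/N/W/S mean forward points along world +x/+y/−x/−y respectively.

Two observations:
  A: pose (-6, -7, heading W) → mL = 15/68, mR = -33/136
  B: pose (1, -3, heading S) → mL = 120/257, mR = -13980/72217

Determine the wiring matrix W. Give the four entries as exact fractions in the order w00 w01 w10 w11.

1 0 1/2 -1

obs A: pose=(-6,-7,W) → sL=15/68, sR=6/17, mL=15/68, mR=-33/136
obs B: pose=(1,-3,S) → sL=120/257, sR=120/281, mL=120/257, mR=-13980/72217
sensor matrix S = [[15/68, 6/17], [120/257, 120/281]]; det S = -86670/1227689
solve [mL_A; mL_B] = S·[w00; w01] and [mR_A; mR_B] = S·[w10; w11]:
  w00 = 1, w01 = 0, w10 = 1/2, w11 = -1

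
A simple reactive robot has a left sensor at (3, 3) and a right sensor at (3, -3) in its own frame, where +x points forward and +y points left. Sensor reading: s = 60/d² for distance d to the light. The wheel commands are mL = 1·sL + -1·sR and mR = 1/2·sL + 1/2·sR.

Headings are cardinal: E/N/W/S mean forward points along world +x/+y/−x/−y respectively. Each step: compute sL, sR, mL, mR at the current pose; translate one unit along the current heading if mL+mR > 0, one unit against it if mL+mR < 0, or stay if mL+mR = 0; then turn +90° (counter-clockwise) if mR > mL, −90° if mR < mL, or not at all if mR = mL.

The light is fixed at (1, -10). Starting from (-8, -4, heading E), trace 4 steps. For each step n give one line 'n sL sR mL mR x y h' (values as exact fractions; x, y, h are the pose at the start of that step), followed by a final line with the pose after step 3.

0 20/39 4/3 -32/39 12/13 -8 -4 E
1 30/101 30/53 -1440/5353 2310/5353 -7 -4 N
2 60/137 60/221 5040/30277 10740/30277 -7 -3 W
3 15/13 3/8 81/104 159/208 -8 -3 S
final -8 -4 W

n=0: pose=(-8,-4,E); sL=20/39, sR=4/3; mL=-32/39, mR=12/13; mL+mR=4/39 → advance +1; mR−mL=68/39 → turn +1·90°
n=1: pose=(-7,-4,N); sL=30/101, sR=30/53; mL=-1440/5353, mR=2310/5353; mL+mR=870/5353 → advance +1; mR−mL=3750/5353 → turn +1·90°
n=2: pose=(-7,-3,W); sL=60/137, sR=60/221; mL=5040/30277, mR=10740/30277; mL+mR=15780/30277 → advance +1; mR−mL=5700/30277 → turn +1·90°
n=3: pose=(-8,-3,S); sL=15/13, sR=3/8; mL=81/104, mR=159/208; mL+mR=321/208 → advance +1; mR−mL=-3/208 → turn -1·90°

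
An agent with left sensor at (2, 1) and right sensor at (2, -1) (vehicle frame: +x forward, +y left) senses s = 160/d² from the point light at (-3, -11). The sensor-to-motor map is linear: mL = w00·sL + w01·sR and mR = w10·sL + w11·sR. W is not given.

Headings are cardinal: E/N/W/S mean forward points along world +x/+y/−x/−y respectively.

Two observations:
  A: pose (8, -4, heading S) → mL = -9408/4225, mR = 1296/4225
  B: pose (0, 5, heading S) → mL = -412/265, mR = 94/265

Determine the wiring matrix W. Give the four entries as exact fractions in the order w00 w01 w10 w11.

obs A: pose=(8,-4,S) → sL=160/169, sR=32/25, mL=-9408/4225, mR=1296/4225
obs B: pose=(0,5,S) → sL=40/53, sR=4/5, mL=-412/265, mR=94/265
sensor matrix S = [[160/169, 32/25], [40/53, 4/5]]; det S = -9344/44785
solve [mL_A; mL_B] = S·[w00; w01] and [mR_A; mR_B] = S·[w10; w11]:
  w00 = -1, w01 = -1, w10 = 1, w11 = -1/2

-1 -1 1 -1/2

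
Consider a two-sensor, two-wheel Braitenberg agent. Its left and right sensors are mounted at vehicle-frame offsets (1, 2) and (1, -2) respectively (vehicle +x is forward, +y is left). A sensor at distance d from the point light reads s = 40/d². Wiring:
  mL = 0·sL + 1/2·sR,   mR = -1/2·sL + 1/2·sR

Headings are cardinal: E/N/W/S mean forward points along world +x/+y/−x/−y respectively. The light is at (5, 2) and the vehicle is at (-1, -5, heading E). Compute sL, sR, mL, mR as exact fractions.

left sensor world pos  = (0, -3); dL² = 50
right sensor world pos = (0, -7); dR² = 106
sL = 40/50 = 4/5
sR = 40/106 = 20/53
mL = 0·sL + 1/2·sR = 10/53
mR = -1/2·sL + 1/2·sR = -56/265

4/5 20/53 10/53 -56/265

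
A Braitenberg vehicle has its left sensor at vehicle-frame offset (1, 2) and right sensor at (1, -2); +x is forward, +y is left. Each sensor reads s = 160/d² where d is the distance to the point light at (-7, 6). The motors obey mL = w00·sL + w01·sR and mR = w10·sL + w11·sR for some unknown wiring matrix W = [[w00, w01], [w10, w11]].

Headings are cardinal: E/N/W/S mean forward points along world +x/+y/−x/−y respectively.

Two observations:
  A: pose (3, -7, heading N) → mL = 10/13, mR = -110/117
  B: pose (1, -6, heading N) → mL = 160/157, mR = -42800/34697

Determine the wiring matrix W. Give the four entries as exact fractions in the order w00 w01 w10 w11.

obs A: pose=(3,-7,N) → sL=10/13, sR=5/9, mL=10/13, mR=-110/117
obs B: pose=(1,-6,N) → sL=160/157, sR=160/221, mL=160/157, mR=-42800/34697
sensor matrix S = [[10/13, 5/9], [160/157, 160/221]]; det S = -37600/4059549
solve [mL_A; mL_B] = S·[w00; w01] and [mR_A; mR_B] = S·[w10; w11]:
  w00 = 1, w01 = 0, w10 = -1/2, w11 = -1

1 0 -1/2 -1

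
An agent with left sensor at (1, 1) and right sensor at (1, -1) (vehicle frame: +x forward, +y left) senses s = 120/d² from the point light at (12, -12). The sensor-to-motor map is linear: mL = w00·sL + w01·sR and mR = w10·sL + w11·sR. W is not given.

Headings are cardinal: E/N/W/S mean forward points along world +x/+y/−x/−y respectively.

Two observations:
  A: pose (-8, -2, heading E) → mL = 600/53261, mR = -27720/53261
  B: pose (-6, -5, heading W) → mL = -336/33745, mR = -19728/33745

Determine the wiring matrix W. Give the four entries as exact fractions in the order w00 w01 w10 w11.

-1/2 1/2 -1 -1

obs A: pose=(-8,-2,E) → sL=60/241, sR=60/221, mL=600/53261, mR=-27720/53261
obs B: pose=(-6,-5,W) → sL=120/397, sR=24/85, mL=-336/33745, mR=-19728/33745
sensor matrix S = [[60/241, 60/221], [120/397, 24/85]]; det S = -248832/21144617
solve [mL_A; mL_B] = S·[w00; w01] and [mR_A; mR_B] = S·[w10; w11]:
  w00 = -1/2, w01 = 1/2, w10 = -1, w11 = -1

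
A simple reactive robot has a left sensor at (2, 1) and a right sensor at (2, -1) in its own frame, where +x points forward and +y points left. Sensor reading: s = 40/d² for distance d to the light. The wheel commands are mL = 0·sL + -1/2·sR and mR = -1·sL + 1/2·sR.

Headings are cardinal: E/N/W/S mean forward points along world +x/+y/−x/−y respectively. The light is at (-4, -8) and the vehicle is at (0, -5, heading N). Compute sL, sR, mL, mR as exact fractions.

left sensor world pos  = (-1, -3); dL² = 34
right sensor world pos = (1, -3); dR² = 50
sL = 40/34 = 20/17
sR = 40/50 = 4/5
mL = 0·sL + -1/2·sR = -2/5
mR = -1·sL + 1/2·sR = -66/85

20/17 4/5 -2/5 -66/85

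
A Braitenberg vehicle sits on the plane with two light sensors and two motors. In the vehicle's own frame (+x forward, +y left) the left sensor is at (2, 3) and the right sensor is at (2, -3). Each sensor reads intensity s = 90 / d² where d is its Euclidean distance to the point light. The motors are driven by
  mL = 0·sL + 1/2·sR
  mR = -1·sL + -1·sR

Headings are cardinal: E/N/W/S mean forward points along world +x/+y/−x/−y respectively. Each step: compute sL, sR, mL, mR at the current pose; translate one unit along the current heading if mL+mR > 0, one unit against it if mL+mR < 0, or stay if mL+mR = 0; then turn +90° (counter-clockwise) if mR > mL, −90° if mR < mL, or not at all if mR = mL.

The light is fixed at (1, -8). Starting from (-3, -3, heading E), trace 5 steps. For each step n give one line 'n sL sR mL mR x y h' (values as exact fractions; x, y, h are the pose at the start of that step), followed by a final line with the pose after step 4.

0 45/34 45/4 45/8 -855/68 -3 -3 E
1 90/13 90/73 45/73 -7740/949 -4 -3 S
2 45/29 9/13 9/26 -846/377 -4 -2 W
3 90/113 18/13 9/13 -3204/1469 -3 -2 N
4 45/34 45/4 45/8 -855/68 -3 -3 E
final -4 -3 S

n=0: pose=(-3,-3,E); sL=45/34, sR=45/4; mL=45/8, mR=-855/68; mL+mR=-945/136 → advance -1; mR−mL=-2475/136 → turn -1·90°
n=1: pose=(-4,-3,S); sL=90/13, sR=90/73; mL=45/73, mR=-7740/949; mL+mR=-7155/949 → advance -1; mR−mL=-8325/949 → turn -1·90°
n=2: pose=(-4,-2,W); sL=45/29, sR=9/13; mL=9/26, mR=-846/377; mL+mR=-1431/754 → advance -1; mR−mL=-1953/754 → turn -1·90°
n=3: pose=(-3,-2,N); sL=90/113, sR=18/13; mL=9/13, mR=-3204/1469; mL+mR=-2187/1469 → advance -1; mR−mL=-4221/1469 → turn -1·90°
n=4: pose=(-3,-3,E); sL=45/34, sR=45/4; mL=45/8, mR=-855/68; mL+mR=-945/136 → advance -1; mR−mL=-2475/136 → turn -1·90°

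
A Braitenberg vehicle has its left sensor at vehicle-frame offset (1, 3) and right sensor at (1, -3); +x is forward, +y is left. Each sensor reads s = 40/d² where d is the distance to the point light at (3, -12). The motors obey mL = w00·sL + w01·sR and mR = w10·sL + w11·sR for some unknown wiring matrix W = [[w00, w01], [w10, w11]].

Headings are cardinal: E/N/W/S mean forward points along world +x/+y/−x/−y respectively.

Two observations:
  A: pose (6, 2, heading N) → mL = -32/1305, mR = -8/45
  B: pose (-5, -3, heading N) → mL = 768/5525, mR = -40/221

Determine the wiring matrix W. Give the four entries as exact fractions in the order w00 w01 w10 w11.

-1 1 -1 0

obs A: pose=(6,2,N) → sL=8/45, sR=40/261, mL=-32/1305, mR=-8/45
obs B: pose=(-5,-3,N) → sL=40/221, sR=8/25, mL=768/5525, mR=-40/221
sensor matrix S = [[8/45, 40/261], [40/221, 8/25]]; det S = 210176/7210125
solve [mL_A; mL_B] = S·[w00; w01] and [mR_A; mR_B] = S·[w10; w11]:
  w00 = -1, w01 = 1, w10 = -1, w11 = 0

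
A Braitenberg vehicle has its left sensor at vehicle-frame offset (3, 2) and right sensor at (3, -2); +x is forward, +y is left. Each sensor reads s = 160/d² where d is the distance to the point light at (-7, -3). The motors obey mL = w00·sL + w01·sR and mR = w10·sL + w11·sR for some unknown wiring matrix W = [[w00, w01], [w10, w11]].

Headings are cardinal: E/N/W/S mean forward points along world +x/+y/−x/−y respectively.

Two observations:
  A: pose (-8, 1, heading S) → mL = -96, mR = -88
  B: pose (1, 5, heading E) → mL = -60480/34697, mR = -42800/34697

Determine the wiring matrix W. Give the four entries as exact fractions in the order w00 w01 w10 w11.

obs A: pose=(-8,1,S) → sL=80, sR=16, mL=-96, mR=-88
obs B: pose=(1,5,E) → sL=160/221, sR=160/157, mL=-60480/34697, mR=-42800/34697
sensor matrix S = [[80, 16], [160/221, 160/157]]; det S = 2426880/34697
solve [mL_A; mL_B] = S·[w00; w01] and [mR_A; mR_B] = S·[w10; w11]:
  w00 = -1, w01 = -1, w10 = -1, w11 = -1/2

-1 -1 -1 -1/2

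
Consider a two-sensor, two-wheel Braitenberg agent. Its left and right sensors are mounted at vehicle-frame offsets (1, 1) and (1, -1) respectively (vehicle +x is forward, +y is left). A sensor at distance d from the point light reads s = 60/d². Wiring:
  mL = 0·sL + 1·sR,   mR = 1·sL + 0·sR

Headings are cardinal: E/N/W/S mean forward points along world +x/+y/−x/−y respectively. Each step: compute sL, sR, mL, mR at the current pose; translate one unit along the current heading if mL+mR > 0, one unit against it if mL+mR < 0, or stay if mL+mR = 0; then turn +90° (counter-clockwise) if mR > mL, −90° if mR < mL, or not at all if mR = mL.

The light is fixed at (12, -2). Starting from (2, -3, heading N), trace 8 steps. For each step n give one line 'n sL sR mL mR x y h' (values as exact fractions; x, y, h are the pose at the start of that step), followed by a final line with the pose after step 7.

0 60/121 20/27 20/27 60/121 2 -3 N
1 30/41 30/41 30/41 30/41 2 -2 E
2 12/13 12/13 12/13 12/13 3 -2 E
3 6/5 6/5 6/5 6/5 4 -2 E
4 60/37 60/37 60/37 60/37 5 -2 E
5 30/13 30/13 30/13 30/13 6 -2 E
6 60/17 60/17 60/17 60/17 7 -2 E
7 6 6 6 6 8 -2 E
final 9 -2 E

n=0: pose=(2,-3,N); sL=60/121, sR=20/27; mL=20/27, mR=60/121; mL+mR=4040/3267 → advance +1; mR−mL=-800/3267 → turn -1·90°
n=1: pose=(2,-2,E); sL=30/41, sR=30/41; mL=30/41, mR=30/41; mL+mR=60/41 → advance +1; mR−mL=0 → turn +0·90°
n=2: pose=(3,-2,E); sL=12/13, sR=12/13; mL=12/13, mR=12/13; mL+mR=24/13 → advance +1; mR−mL=0 → turn +0·90°
n=3: pose=(4,-2,E); sL=6/5, sR=6/5; mL=6/5, mR=6/5; mL+mR=12/5 → advance +1; mR−mL=0 → turn +0·90°
n=4: pose=(5,-2,E); sL=60/37, sR=60/37; mL=60/37, mR=60/37; mL+mR=120/37 → advance +1; mR−mL=0 → turn +0·90°
n=5: pose=(6,-2,E); sL=30/13, sR=30/13; mL=30/13, mR=30/13; mL+mR=60/13 → advance +1; mR−mL=0 → turn +0·90°
n=6: pose=(7,-2,E); sL=60/17, sR=60/17; mL=60/17, mR=60/17; mL+mR=120/17 → advance +1; mR−mL=0 → turn +0·90°
n=7: pose=(8,-2,E); sL=6, sR=6; mL=6, mR=6; mL+mR=12 → advance +1; mR−mL=0 → turn +0·90°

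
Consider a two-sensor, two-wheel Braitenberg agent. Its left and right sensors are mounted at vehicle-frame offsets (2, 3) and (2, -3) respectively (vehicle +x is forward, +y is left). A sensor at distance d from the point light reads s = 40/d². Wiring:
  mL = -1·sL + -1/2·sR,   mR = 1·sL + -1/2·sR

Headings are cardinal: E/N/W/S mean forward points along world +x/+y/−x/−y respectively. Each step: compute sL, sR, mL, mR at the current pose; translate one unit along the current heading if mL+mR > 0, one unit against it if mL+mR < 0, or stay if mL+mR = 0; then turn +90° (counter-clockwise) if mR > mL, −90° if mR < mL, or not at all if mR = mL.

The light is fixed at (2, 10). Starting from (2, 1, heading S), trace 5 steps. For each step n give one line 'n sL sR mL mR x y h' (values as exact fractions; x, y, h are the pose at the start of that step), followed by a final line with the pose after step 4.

n=0: pose=(2,1,S); sL=4/13, sR=4/13; mL=-6/13, mR=2/13; mL+mR=-4/13 → advance -1; mR−mL=8/13 → turn +1·90°
n=1: pose=(2,2,E); sL=40/29, sR=8/25; mL=-1116/725, mR=884/725; mL+mR=-8/25 → advance -1; mR−mL=80/29 → turn +1·90°
n=2: pose=(1,2,N); sL=10/13, sR=1; mL=-33/26, mR=7/26; mL+mR=-1 → advance -1; mR−mL=20/13 → turn +1·90°
n=3: pose=(1,1,W); sL=40/153, sR=8/9; mL=-12/17, mR=-28/153; mL+mR=-8/9 → advance -1; mR−mL=80/153 → turn +1·90°
n=4: pose=(2,1,S); sL=4/13, sR=4/13; mL=-6/13, mR=2/13; mL+mR=-4/13 → advance -1; mR−mL=8/13 → turn +1·90°

0 4/13 4/13 -6/13 2/13 2 1 S
1 40/29 8/25 -1116/725 884/725 2 2 E
2 10/13 1 -33/26 7/26 1 2 N
3 40/153 8/9 -12/17 -28/153 1 1 W
4 4/13 4/13 -6/13 2/13 2 1 S
final 2 2 E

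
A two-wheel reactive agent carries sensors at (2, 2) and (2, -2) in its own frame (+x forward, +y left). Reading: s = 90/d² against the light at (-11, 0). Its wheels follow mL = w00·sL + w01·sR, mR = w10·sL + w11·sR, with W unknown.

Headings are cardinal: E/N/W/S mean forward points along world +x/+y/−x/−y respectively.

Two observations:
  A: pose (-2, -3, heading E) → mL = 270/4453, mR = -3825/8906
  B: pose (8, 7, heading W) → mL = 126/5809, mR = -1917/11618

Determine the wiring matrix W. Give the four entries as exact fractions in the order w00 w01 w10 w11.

1/2 -1/2 -1 1/2

obs A: pose=(-2,-3,E) → sL=45/61, sR=45/73, mL=270/4453, mR=-3825/8906
obs B: pose=(8,7,W) → sL=45/157, sR=9/37, mL=126/5809, mR=-1917/11618
sensor matrix S = [[45/61, 45/73], [45/157, 9/37]]; det S = 71280/25867477
solve [mL_A; mL_B] = S·[w00; w01] and [mR_A; mR_B] = S·[w10; w11]:
  w00 = 1/2, w01 = -1/2, w10 = -1, w11 = 1/2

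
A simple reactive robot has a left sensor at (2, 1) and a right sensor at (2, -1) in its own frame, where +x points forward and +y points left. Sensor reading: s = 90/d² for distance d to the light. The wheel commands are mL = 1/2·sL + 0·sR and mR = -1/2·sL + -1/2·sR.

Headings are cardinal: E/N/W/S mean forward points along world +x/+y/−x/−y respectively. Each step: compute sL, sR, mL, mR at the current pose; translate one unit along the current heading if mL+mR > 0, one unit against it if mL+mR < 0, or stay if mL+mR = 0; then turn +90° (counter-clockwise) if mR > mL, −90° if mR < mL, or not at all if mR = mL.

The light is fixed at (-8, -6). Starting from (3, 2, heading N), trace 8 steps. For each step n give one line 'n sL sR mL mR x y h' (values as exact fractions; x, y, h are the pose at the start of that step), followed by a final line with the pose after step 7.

0 9/20 45/122 9/40 -999/2440 3 2 N
1 90/233 18/41 45/233 -3942/9553 3 1 E
2 45/73 45/53 45/146 -2835/3869 2 1 S
3 90/113 18/29 45/113 -2322/3277 2 2 W
4 9/20 45/122 9/40 -999/2440 3 2 N
5 90/233 18/41 45/233 -3942/9553 3 1 E
6 45/73 45/53 45/146 -2835/3869 2 1 S
7 90/113 18/29 45/113 -2322/3277 2 2 W
final 3 2 N

n=0: pose=(3,2,N); sL=9/20, sR=45/122; mL=9/40, mR=-999/2440; mL+mR=-45/244 → advance -1; mR−mL=-387/610 → turn -1·90°
n=1: pose=(3,1,E); sL=90/233, sR=18/41; mL=45/233, mR=-3942/9553; mL+mR=-9/41 → advance -1; mR−mL=-5787/9553 → turn -1·90°
n=2: pose=(2,1,S); sL=45/73, sR=45/53; mL=45/146, mR=-2835/3869; mL+mR=-45/106 → advance -1; mR−mL=-8055/7738 → turn -1·90°
n=3: pose=(2,2,W); sL=90/113, sR=18/29; mL=45/113, mR=-2322/3277; mL+mR=-9/29 → advance -1; mR−mL=-3627/3277 → turn -1·90°
n=4: pose=(3,2,N); sL=9/20, sR=45/122; mL=9/40, mR=-999/2440; mL+mR=-45/244 → advance -1; mR−mL=-387/610 → turn -1·90°
n=5: pose=(3,1,E); sL=90/233, sR=18/41; mL=45/233, mR=-3942/9553; mL+mR=-9/41 → advance -1; mR−mL=-5787/9553 → turn -1·90°
n=6: pose=(2,1,S); sL=45/73, sR=45/53; mL=45/146, mR=-2835/3869; mL+mR=-45/106 → advance -1; mR−mL=-8055/7738 → turn -1·90°
n=7: pose=(2,2,W); sL=90/113, sR=18/29; mL=45/113, mR=-2322/3277; mL+mR=-9/29 → advance -1; mR−mL=-3627/3277 → turn -1·90°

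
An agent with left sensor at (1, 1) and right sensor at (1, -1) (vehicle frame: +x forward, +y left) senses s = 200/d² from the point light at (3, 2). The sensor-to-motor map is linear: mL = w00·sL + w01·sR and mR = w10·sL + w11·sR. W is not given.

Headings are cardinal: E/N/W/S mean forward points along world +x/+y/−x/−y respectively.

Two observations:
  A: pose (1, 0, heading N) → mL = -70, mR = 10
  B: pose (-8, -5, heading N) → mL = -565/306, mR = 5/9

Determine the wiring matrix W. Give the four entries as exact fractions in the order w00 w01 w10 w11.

obs A: pose=(1,0,N) → sL=20, sR=100, mL=-70, mR=10
obs B: pose=(-8,-5,N) → sL=10/9, sR=25/17, mL=-565/306, mR=5/9
sensor matrix S = [[20, 100], [10/9, 25/17]]; det S = -12500/153
solve [mL_A; mL_B] = S·[w00; w01] and [mR_A; mR_B] = S·[w10; w11]:
  w00 = -1, w01 = -1/2, w10 = 1/2, w11 = 0

-1 -1/2 1/2 0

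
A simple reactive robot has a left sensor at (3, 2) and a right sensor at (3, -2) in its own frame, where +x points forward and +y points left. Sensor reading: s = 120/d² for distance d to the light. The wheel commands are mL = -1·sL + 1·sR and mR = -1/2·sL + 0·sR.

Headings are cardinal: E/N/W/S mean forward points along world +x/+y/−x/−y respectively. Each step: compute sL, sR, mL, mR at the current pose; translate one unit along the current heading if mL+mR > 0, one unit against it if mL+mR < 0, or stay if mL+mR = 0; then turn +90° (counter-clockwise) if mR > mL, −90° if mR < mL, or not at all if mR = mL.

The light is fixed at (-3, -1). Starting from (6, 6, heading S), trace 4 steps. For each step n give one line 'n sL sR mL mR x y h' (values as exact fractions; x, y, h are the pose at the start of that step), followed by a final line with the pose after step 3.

n=0: pose=(6,6,S); sL=120/137, sR=24/13; mL=1728/1781, mR=-60/137; mL+mR=948/1781 → advance +1; mR−mL=-2508/1781 → turn -1·90°
n=1: pose=(6,5,W); sL=30/13, sR=6/5; mL=-72/65, mR=-15/13; mL+mR=-147/65 → advance -1; mR−mL=-3/65 → turn -1·90°
n=2: pose=(7,5,N); sL=24/29, sR=8/15; mL=-128/435, mR=-12/29; mL+mR=-308/435 → advance -1; mR−mL=-52/435 → turn -1·90°
n=3: pose=(7,4,E); sL=60/109, sR=60/89; mL=1200/9701, mR=-30/109; mL+mR=-1470/9701 → advance -1; mR−mL=-3870/9701 → turn -1·90°

0 120/137 24/13 1728/1781 -60/137 6 6 S
1 30/13 6/5 -72/65 -15/13 6 5 W
2 24/29 8/15 -128/435 -12/29 7 5 N
3 60/109 60/89 1200/9701 -30/109 7 4 E
final 6 4 S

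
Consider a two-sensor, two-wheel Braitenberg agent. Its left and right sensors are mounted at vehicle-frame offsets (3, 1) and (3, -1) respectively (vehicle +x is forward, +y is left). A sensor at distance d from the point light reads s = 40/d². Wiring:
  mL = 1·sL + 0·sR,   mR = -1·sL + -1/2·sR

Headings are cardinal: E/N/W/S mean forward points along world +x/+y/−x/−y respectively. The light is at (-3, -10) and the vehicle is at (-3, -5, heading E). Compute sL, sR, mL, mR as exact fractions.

8/9 8/5 8/9 -76/45

left sensor world pos  = (0, -4); dL² = 45
right sensor world pos = (0, -6); dR² = 25
sL = 40/45 = 8/9
sR = 40/25 = 8/5
mL = 1·sL + 0·sR = 8/9
mR = -1·sL + -1/2·sR = -76/45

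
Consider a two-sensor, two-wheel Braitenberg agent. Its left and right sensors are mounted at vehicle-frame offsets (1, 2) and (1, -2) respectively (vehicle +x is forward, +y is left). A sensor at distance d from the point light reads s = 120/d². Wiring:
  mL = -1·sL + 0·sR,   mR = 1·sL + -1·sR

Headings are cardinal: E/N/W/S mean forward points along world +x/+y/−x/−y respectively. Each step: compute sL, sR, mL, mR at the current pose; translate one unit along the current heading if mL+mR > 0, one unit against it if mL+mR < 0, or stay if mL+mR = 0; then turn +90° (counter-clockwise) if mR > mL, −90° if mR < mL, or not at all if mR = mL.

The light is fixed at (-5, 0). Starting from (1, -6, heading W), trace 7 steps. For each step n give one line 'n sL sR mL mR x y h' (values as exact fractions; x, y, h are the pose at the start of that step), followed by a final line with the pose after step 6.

0 120/89 120/41 -120/89 -5760/3649 1 -6 W
1 12/5 60/53 -12/5 336/265 2 -6 N
2 40/39 120/61 -40/39 -2240/2379 2 -7 W
3 30/41 6/5 -30/41 -96/205 3 -7 S
4 120/97 24/29 -120/97 1152/2813 3 -6 E
5 12/5 60/53 -12/5 336/265 2 -6 N
6 40/39 120/61 -40/39 -2240/2379 2 -7 W
final 3 -7 S

n=0: pose=(1,-6,W); sL=120/89, sR=120/41; mL=-120/89, mR=-5760/3649; mL+mR=-120/41 → advance -1; mR−mL=-840/3649 → turn -1·90°
n=1: pose=(2,-6,N); sL=12/5, sR=60/53; mL=-12/5, mR=336/265; mL+mR=-60/53 → advance -1; mR−mL=972/265 → turn +1·90°
n=2: pose=(2,-7,W); sL=40/39, sR=120/61; mL=-40/39, mR=-2240/2379; mL+mR=-120/61 → advance -1; mR−mL=200/2379 → turn +1·90°
n=3: pose=(3,-7,S); sL=30/41, sR=6/5; mL=-30/41, mR=-96/205; mL+mR=-6/5 → advance -1; mR−mL=54/205 → turn +1·90°
n=4: pose=(3,-6,E); sL=120/97, sR=24/29; mL=-120/97, mR=1152/2813; mL+mR=-24/29 → advance -1; mR−mL=4632/2813 → turn +1·90°
n=5: pose=(2,-6,N); sL=12/5, sR=60/53; mL=-12/5, mR=336/265; mL+mR=-60/53 → advance -1; mR−mL=972/265 → turn +1·90°
n=6: pose=(2,-7,W); sL=40/39, sR=120/61; mL=-40/39, mR=-2240/2379; mL+mR=-120/61 → advance -1; mR−mL=200/2379 → turn +1·90°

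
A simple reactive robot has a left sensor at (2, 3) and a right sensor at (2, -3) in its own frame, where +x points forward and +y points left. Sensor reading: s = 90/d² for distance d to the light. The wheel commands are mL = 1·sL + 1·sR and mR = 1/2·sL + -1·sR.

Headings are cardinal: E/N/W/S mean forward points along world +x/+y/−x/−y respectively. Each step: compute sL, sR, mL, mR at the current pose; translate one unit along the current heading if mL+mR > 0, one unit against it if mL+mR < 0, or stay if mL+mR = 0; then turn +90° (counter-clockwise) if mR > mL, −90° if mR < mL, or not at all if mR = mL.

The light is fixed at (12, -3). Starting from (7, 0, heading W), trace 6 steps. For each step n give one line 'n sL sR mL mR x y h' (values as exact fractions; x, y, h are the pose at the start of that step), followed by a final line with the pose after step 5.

0 90/49 18/17 2412/833 -117/833 7 0 W
1 45/53 45/17 3150/901 -4005/1802 6 0 N
2 18/13 90/17 1476/221 -1017/221 6 1 E
3 45/4 45/34 855/68 585/136 7 1 S
4 90/49 18/17 2412/833 -117/833 7 0 W
5 45/53 45/17 3150/901 -4005/1802 6 0 N
final 6 1 E

n=0: pose=(7,0,W); sL=90/49, sR=18/17; mL=2412/833, mR=-117/833; mL+mR=135/49 → advance +1; mR−mL=-2529/833 → turn -1·90°
n=1: pose=(6,0,N); sL=45/53, sR=45/17; mL=3150/901, mR=-4005/1802; mL+mR=135/106 → advance +1; mR−mL=-10305/1802 → turn -1·90°
n=2: pose=(6,1,E); sL=18/13, sR=90/17; mL=1476/221, mR=-1017/221; mL+mR=27/13 → advance +1; mR−mL=-2493/221 → turn -1·90°
n=3: pose=(7,1,S); sL=45/4, sR=45/34; mL=855/68, mR=585/136; mL+mR=135/8 → advance +1; mR−mL=-1125/136 → turn -1·90°
n=4: pose=(7,0,W); sL=90/49, sR=18/17; mL=2412/833, mR=-117/833; mL+mR=135/49 → advance +1; mR−mL=-2529/833 → turn -1·90°
n=5: pose=(6,0,N); sL=45/53, sR=45/17; mL=3150/901, mR=-4005/1802; mL+mR=135/106 → advance +1; mR−mL=-10305/1802 → turn -1·90°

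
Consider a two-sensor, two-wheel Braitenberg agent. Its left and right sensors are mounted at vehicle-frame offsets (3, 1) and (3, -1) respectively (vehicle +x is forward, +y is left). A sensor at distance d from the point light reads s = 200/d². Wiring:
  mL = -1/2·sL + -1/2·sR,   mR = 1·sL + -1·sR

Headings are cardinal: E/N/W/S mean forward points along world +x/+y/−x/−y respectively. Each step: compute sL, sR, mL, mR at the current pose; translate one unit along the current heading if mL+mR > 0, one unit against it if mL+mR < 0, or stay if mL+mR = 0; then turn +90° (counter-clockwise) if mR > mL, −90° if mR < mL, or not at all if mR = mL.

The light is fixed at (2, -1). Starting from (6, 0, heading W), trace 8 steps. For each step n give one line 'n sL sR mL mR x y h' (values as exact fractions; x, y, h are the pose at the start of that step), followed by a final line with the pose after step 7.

n=0: pose=(6,0,W); sL=200, sR=40; mL=-120, mR=160; mL+mR=40 → advance +1; mR−mL=280 → turn +1·90°
n=1: pose=(5,0,S); sL=10, sR=25; mL=-35/2, mR=-15; mL+mR=-65/2 → advance -1; mR−mL=5/2 → turn +1·90°
n=2: pose=(5,1,E); sL=40/9, sR=200/37; mL=-1640/333, mR=-320/333; mL+mR=-1960/333 → advance -1; mR−mL=440/111 → turn +1·90°
n=3: pose=(4,1,N); sL=100/13, sR=100/17; mL=-1500/221, mR=400/221; mL+mR=-1100/221 → advance -1; mR−mL=1900/221 → turn +1·90°
n=4: pose=(4,0,W); sL=200, sR=40; mL=-120, mR=160; mL+mR=40 → advance +1; mR−mL=280 → turn +1·90°
n=5: pose=(3,0,S); sL=25, sR=50; mL=-75/2, mR=-25; mL+mR=-125/2 → advance -1; mR−mL=25/2 → turn +1·90°
n=6: pose=(3,1,E); sL=8, sR=200/17; mL=-168/17, mR=-64/17; mL+mR=-232/17 → advance -1; mR−mL=104/17 → turn +1·90°
n=7: pose=(2,1,N); sL=100/13, sR=100/13; mL=-100/13, mR=0; mL+mR=-100/13 → advance -1; mR−mL=100/13 → turn +1·90°

0 200 40 -120 160 6 0 W
1 10 25 -35/2 -15 5 0 S
2 40/9 200/37 -1640/333 -320/333 5 1 E
3 100/13 100/17 -1500/221 400/221 4 1 N
4 200 40 -120 160 4 0 W
5 25 50 -75/2 -25 3 0 S
6 8 200/17 -168/17 -64/17 3 1 E
7 100/13 100/13 -100/13 0 2 1 N
final 2 0 W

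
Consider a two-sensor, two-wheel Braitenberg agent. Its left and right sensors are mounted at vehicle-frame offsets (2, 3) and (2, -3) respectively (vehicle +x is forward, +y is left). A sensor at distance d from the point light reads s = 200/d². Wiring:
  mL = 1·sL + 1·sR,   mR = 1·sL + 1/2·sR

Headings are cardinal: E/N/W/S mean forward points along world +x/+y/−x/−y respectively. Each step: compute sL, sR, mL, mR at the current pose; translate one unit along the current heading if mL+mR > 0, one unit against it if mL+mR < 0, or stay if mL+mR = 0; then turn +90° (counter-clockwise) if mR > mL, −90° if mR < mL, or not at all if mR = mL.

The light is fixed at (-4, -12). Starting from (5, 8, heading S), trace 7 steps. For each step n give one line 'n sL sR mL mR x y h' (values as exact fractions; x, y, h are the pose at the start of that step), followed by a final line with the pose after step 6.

n=0: pose=(5,8,S); sL=50/117, sR=5/9; mL=115/117, mR=55/78; mL+mR=395/234 → advance +1; mR−mL=-5/18 → turn -1·90°
n=1: pose=(5,7,W); sL=40/61, sR=200/533; mL=33520/32513, mR=27420/32513; mL+mR=60940/32513 → advance +1; mR−mL=-100/533 → turn -1·90°
n=2: pose=(4,7,N); sL=100/233, sR=100/281; mL=51400/65473, mR=39750/65473; mL+mR=91150/65473 → advance +1; mR−mL=-50/281 → turn -1·90°
n=3: pose=(4,8,E); sL=200/629, sR=200/389; mL=203600/244681, mR=140700/244681; mL+mR=344300/244681 → advance +1; mR−mL=-100/389 → turn -1·90°
n=4: pose=(5,8,S); sL=50/117, sR=5/9; mL=115/117, mR=55/78; mL+mR=395/234 → advance +1; mR−mL=-5/18 → turn -1·90°
n=5: pose=(5,7,W); sL=40/61, sR=200/533; mL=33520/32513, mR=27420/32513; mL+mR=60940/32513 → advance +1; mR−mL=-100/533 → turn -1·90°
n=6: pose=(4,7,N); sL=100/233, sR=100/281; mL=51400/65473, mR=39750/65473; mL+mR=91150/65473 → advance +1; mR−mL=-50/281 → turn -1·90°

0 50/117 5/9 115/117 55/78 5 8 S
1 40/61 200/533 33520/32513 27420/32513 5 7 W
2 100/233 100/281 51400/65473 39750/65473 4 7 N
3 200/629 200/389 203600/244681 140700/244681 4 8 E
4 50/117 5/9 115/117 55/78 5 8 S
5 40/61 200/533 33520/32513 27420/32513 5 7 W
6 100/233 100/281 51400/65473 39750/65473 4 7 N
final 4 8 E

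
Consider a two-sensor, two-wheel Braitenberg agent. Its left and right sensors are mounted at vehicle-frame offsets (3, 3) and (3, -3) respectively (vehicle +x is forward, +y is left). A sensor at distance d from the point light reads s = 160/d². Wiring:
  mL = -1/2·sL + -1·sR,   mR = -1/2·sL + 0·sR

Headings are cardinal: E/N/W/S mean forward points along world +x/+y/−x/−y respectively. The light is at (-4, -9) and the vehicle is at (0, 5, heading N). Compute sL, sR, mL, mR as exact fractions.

left sensor world pos  = (-3, 8); dL² = 290
right sensor world pos = (3, 8); dR² = 338
sL = 160/290 = 16/29
sR = 160/338 = 80/169
mL = -1/2·sL + -1·sR = -3672/4901
mR = -1/2·sL + 0·sR = -8/29

16/29 80/169 -3672/4901 -8/29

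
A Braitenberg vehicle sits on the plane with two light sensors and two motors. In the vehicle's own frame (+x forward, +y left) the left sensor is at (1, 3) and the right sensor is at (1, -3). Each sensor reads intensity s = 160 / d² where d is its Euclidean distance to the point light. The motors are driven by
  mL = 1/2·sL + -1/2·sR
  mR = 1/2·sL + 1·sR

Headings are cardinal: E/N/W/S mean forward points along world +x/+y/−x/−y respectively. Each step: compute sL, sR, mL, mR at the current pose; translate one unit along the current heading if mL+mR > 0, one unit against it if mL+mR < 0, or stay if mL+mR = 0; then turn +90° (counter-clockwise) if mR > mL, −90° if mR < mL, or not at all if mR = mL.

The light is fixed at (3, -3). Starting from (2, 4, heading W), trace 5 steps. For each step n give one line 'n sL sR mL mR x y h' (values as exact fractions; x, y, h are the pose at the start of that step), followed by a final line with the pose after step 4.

n=0: pose=(2,4,W); sL=8, sR=20/13; mL=42/13, mR=72/13; mL+mR=114/13 → advance +1; mR−mL=30/13 → turn +1·90°
n=1: pose=(1,4,S); sL=160/37, sR=160/61; mL=1920/2257, mR=10800/2257; mL+mR=12720/2257 → advance +1; mR−mL=240/61 → turn +1·90°
n=2: pose=(1,3,E); sL=80/41, sR=16; mL=-288/41, mR=696/41; mL+mR=408/41 → advance +1; mR−mL=24 → turn +1·90°
n=3: pose=(2,3,N); sL=32/13, sR=160/53; mL=-192/689, mR=2928/689; mL+mR=2736/689 → advance +1; mR−mL=240/53 → turn +1·90°
n=4: pose=(2,4,W); sL=8, sR=20/13; mL=42/13, mR=72/13; mL+mR=114/13 → advance +1; mR−mL=30/13 → turn +1·90°

0 8 20/13 42/13 72/13 2 4 W
1 160/37 160/61 1920/2257 10800/2257 1 4 S
2 80/41 16 -288/41 696/41 1 3 E
3 32/13 160/53 -192/689 2928/689 2 3 N
4 8 20/13 42/13 72/13 2 4 W
final 1 4 S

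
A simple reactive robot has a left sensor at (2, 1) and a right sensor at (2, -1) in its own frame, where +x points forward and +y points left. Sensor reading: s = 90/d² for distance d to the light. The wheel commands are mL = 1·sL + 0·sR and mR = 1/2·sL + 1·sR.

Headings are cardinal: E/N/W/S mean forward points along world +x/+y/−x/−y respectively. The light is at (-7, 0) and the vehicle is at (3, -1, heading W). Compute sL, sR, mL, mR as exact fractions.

45/34 45/32 45/34 1125/544

left sensor world pos  = (1, -2); dL² = 68
right sensor world pos = (1, 0); dR² = 64
sL = 90/68 = 45/34
sR = 90/64 = 45/32
mL = 1·sL + 0·sR = 45/34
mR = 1/2·sL + 1·sR = 1125/544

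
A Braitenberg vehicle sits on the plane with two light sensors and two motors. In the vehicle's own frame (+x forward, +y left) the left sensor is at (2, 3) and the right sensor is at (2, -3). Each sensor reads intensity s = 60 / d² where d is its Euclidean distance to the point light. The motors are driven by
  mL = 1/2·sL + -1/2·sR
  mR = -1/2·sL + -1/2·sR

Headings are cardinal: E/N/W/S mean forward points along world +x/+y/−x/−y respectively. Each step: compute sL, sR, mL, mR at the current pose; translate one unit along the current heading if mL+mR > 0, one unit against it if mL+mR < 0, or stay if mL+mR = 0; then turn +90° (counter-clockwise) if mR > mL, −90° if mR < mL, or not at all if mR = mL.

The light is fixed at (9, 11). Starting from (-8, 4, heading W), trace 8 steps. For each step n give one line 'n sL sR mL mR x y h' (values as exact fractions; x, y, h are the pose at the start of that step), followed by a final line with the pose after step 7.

n=0: pose=(-8,4,W); sL=60/461, sR=60/377; mL=-2520/173797, mR=-25140/173797; mL+mR=-60/377 → advance -1; mR−mL=-60/461 → turn -1·90°
n=1: pose=(-7,4,N); sL=30/193, sR=30/97; mL=-1440/18721, mR=-4350/18721; mL+mR=-30/97 → advance -1; mR−mL=-30/193 → turn -1·90°
n=2: pose=(-7,3,E); sL=60/221, sR=60/317; mL=2880/70057, mR=-16140/70057; mL+mR=-60/317 → advance -1; mR−mL=-60/221 → turn -1·90°
n=3: pose=(-8,3,S); sL=15/74, sR=3/25; mL=153/3700, mR=-597/3700; mL+mR=-3/25 → advance -1; mR−mL=-15/74 → turn -1·90°
n=4: pose=(-8,4,W); sL=60/461, sR=60/377; mL=-2520/173797, mR=-25140/173797; mL+mR=-60/377 → advance -1; mR−mL=-60/461 → turn -1·90°
n=5: pose=(-7,4,N); sL=30/193, sR=30/97; mL=-1440/18721, mR=-4350/18721; mL+mR=-30/97 → advance -1; mR−mL=-30/193 → turn -1·90°
n=6: pose=(-7,3,E); sL=60/221, sR=60/317; mL=2880/70057, mR=-16140/70057; mL+mR=-60/317 → advance -1; mR−mL=-60/221 → turn -1·90°
n=7: pose=(-8,3,S); sL=15/74, sR=3/25; mL=153/3700, mR=-597/3700; mL+mR=-3/25 → advance -1; mR−mL=-15/74 → turn -1·90°

0 60/461 60/377 -2520/173797 -25140/173797 -8 4 W
1 30/193 30/97 -1440/18721 -4350/18721 -7 4 N
2 60/221 60/317 2880/70057 -16140/70057 -7 3 E
3 15/74 3/25 153/3700 -597/3700 -8 3 S
4 60/461 60/377 -2520/173797 -25140/173797 -8 4 W
5 30/193 30/97 -1440/18721 -4350/18721 -7 4 N
6 60/221 60/317 2880/70057 -16140/70057 -7 3 E
7 15/74 3/25 153/3700 -597/3700 -8 3 S
final -8 4 W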